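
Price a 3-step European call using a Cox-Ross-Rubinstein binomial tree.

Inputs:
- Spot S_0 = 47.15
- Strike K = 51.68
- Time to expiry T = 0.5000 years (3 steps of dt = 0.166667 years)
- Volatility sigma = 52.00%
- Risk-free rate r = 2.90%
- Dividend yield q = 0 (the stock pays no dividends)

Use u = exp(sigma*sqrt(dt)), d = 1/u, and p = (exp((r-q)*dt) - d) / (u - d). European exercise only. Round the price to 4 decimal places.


Answer: Price = V(0,0) = 5.7859

Derivation:
dt = T/N = 0.166667
u = exp(sigma*sqrt(dt)) = 1.236505; d = 1/u = 0.808731
p = (exp((r-q)*dt) - d) / (u - d) = 0.458452
Discount per step: exp(-r*dt) = 0.995178
Stock lattice S(k, i) with i counting down-moves:
  k=0: S(0,0) = 47.1500
  k=1: S(1,0) = 58.3012; S(1,1) = 38.1317
  k=2: S(2,0) = 72.0898; S(2,1) = 47.1500; S(2,2) = 30.8382
  k=3: S(3,0) = 89.1394; S(3,1) = 58.3012; S(3,2) = 38.1317; S(3,3) = 24.9398
Terminal payoffs V(N, i) = max(S_T - K, 0):
  V(3,0) = 37.459392; V(3,1) = 6.621226; V(3,2) = 0.000000; V(3,3) = 0.000000
Backward induction: V(k, i) = exp(-r*dt) * [p * V(k+1, i) + (1-p) * V(k+1, i+1)].
  V(2,0) = exp(-r*dt) * [p*37.459392 + (1-p)*6.621226] = 20.658960
  V(2,1) = exp(-r*dt) * [p*6.621226 + (1-p)*0.000000] = 3.020880
  V(2,2) = exp(-r*dt) * [p*0.000000 + (1-p)*0.000000] = 0.000000
  V(1,0) = exp(-r*dt) * [p*20.658960 + (1-p)*3.020880] = 11.053543
  V(1,1) = exp(-r*dt) * [p*3.020880 + (1-p)*0.000000] = 1.378252
  V(0,0) = exp(-r*dt) * [p*11.053543 + (1-p)*1.378252] = 5.785878


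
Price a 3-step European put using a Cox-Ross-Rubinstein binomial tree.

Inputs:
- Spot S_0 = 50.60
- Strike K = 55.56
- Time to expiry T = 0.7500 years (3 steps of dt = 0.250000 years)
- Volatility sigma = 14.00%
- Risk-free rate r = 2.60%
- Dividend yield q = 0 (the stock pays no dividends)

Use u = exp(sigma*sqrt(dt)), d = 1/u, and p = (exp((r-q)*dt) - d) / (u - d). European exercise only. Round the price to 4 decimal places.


Answer: Price = V(0,0) = 4.8839

Derivation:
dt = T/N = 0.250000
u = exp(sigma*sqrt(dt)) = 1.072508; d = 1/u = 0.932394
p = (exp((r-q)*dt) - d) / (u - d) = 0.529049
Discount per step: exp(-r*dt) = 0.993521
Stock lattice S(k, i) with i counting down-moves:
  k=0: S(0,0) = 50.6000
  k=1: S(1,0) = 54.2689; S(1,1) = 47.1791
  k=2: S(2,0) = 58.2039; S(2,1) = 50.6000; S(2,2) = 43.9895
  k=3: S(3,0) = 62.4241; S(3,1) = 54.2689; S(3,2) = 47.1791; S(3,3) = 41.0156
Terminal payoffs V(N, i) = max(K - S_T, 0):
  V(3,0) = 0.000000; V(3,1) = 1.291086; V(3,2) = 8.380873; V(3,3) = 14.544437
Backward induction: V(k, i) = exp(-r*dt) * [p * V(k+1, i) + (1-p) * V(k+1, i+1)].
  V(2,0) = exp(-r*dt) * [p*0.000000 + (1-p)*1.291086] = 0.604099
  V(2,1) = exp(-r*dt) * [p*1.291086 + (1-p)*8.380873] = 4.600031
  V(2,2) = exp(-r*dt) * [p*8.380873 + (1-p)*14.544437] = 11.210504
  V(1,0) = exp(-r*dt) * [p*0.604099 + (1-p)*4.600031] = 2.469881
  V(1,1) = exp(-r*dt) * [p*4.600031 + (1-p)*11.210504] = 7.663267
  V(0,0) = exp(-r*dt) * [p*2.469881 + (1-p)*7.663267] = 4.883863


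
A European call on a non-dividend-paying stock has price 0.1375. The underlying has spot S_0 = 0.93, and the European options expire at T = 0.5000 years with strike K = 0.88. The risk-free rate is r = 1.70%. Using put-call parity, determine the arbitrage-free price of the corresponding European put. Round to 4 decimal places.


Put-call parity: C - P = S_0 * exp(-qT) - K * exp(-rT).
S_0 * exp(-qT) = 0.9300 * 1.00000000 = 0.93000000
K * exp(-rT) = 0.8800 * 0.99153602 = 0.87255170
P = C - S*exp(-qT) + K*exp(-rT)
P = 0.1375 - 0.93000000 + 0.87255170 = 0.0801

Answer: Put price = 0.0801


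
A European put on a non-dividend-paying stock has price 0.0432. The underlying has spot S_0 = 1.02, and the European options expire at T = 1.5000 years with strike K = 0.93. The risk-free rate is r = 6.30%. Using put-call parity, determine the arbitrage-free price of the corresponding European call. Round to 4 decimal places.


Answer: Call price = 0.2171

Derivation:
Put-call parity: C - P = S_0 * exp(-qT) - K * exp(-rT).
S_0 * exp(-qT) = 1.0200 * 1.00000000 = 1.02000000
K * exp(-rT) = 0.9300 * 0.90982773 = 0.84613979
C = P + S*exp(-qT) - K*exp(-rT)
C = 0.0432 + 1.02000000 - 0.84613979 = 0.2171


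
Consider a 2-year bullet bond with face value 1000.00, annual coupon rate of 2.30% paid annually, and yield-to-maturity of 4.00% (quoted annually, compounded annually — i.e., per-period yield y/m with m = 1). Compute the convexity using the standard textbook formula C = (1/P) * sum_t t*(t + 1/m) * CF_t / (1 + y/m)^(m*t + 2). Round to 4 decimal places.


Coupon per period c = face * coupon_rate / m = 23.000000
Periods per year m = 1; per-period yield y/m = 0.040000
Number of cashflows N = 2
Cashflows (t years, CF_t, discount factor 1/(1+y/m)^(m*t), PV):
  t = 1.0000: CF_t = 23.000000, DF = 0.961538, PV = 22.115385
  t = 2.0000: CF_t = 1023.000000, DF = 0.924556, PV = 945.821006
Price P = sum_t PV_t = 967.936391
Convexity numerator sum_t t*(t + 1/m) * CF_t / (1+y/m)^(m*t + 2):
  t = 1.0000: term = 40.893832
  t = 2.0000: term = 5246.788125
Convexity = (1/P) * sum = 5287.681957 / 967.936391 = 5.462840

Answer: Convexity = 5.4628


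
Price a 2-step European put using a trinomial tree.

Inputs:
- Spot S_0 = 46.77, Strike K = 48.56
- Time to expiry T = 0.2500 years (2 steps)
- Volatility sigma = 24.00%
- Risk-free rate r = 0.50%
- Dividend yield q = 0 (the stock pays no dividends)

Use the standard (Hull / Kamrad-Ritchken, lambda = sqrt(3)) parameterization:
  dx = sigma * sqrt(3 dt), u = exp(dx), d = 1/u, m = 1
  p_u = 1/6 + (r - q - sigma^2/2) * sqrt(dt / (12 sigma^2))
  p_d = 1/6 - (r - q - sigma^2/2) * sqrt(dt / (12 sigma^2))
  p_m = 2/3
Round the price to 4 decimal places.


dt = T/N = 0.125000; dx = sigma*sqrt(3*dt) = 0.146969
u = exp(dx) = 1.158319; d = 1/u = 0.863320
p_u = 0.156546, p_m = 0.666667, p_d = 0.176788
Discount per step: exp(-r*dt) = 0.999375
Stock lattice S(k, j) with j the centered position index:
  k=0: S(0,+0) = 46.7700
  k=1: S(1,-1) = 40.3775; S(1,+0) = 46.7700; S(1,+1) = 54.1746
  k=2: S(2,-2) = 34.8587; S(2,-1) = 40.3775; S(2,+0) = 46.7700; S(2,+1) = 54.1746; S(2,+2) = 62.7514
Terminal payoffs V(N, j) = max(K - S_T, 0):
  V(2,-2) = 13.701284; V(2,-1) = 8.182505; V(2,+0) = 1.790000; V(2,+1) = 0.000000; V(2,+2) = 0.000000
Backward induction: V(k, j) = exp(-r*dt) * [p_u * V(k+1, j+1) + p_m * V(k+1, j) + p_d * V(k+1, j-1)]
  V(1,-1) = exp(-r*dt) * [p_u*1.790000 + p_m*8.182505 + p_d*13.701284] = 8.152343
  V(1,+0) = exp(-r*dt) * [p_u*0.000000 + p_m*1.790000 + p_d*8.182505] = 2.638251
  V(1,+1) = exp(-r*dt) * [p_u*0.000000 + p_m*0.000000 + p_d*1.790000] = 0.316252
  V(0,+0) = exp(-r*dt) * [p_u*0.316252 + p_m*2.638251 + p_d*8.152343] = 3.247547

Answer: Price = V(0,0) = 3.2475


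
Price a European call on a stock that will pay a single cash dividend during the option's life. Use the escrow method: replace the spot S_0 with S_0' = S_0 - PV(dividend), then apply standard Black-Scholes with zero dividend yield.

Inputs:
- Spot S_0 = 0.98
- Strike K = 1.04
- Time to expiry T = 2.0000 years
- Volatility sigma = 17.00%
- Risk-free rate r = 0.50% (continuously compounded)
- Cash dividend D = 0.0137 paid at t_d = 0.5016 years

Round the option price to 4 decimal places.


Answer: Price = 0.0671

Derivation:
PV(D) = D * exp(-r * t_d) = 0.0137 * 0.99749514 = 0.01366568
S_0' = S_0 - PV(D) = 0.9800 - 0.01366568 = 0.96633432
d1 = (ln(S_0'/K) + (r + sigma^2/2)*T) / (sigma*sqrt(T)) = -0.14377616
d2 = d1 - sigma*sqrt(T) = -0.38419247
exp(-rT) = 0.99004983
N(d1) = 0.44283861; N(d2) = 0.35041790
C = S_0' * N(d1) - K * exp(-rT) * N(d2) = 0.96633432 * 0.44283861 - 1.0400 * 0.99004983 * 0.35041790 = 0.0671


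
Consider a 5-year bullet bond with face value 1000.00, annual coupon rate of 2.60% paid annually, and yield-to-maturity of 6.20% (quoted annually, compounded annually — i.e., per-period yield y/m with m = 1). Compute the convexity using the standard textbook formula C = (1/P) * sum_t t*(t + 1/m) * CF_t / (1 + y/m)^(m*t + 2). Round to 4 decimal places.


Answer: Convexity = 24.6846

Derivation:
Coupon per period c = face * coupon_rate / m = 26.000000
Periods per year m = 1; per-period yield y/m = 0.062000
Number of cashflows N = 5
Cashflows (t years, CF_t, discount factor 1/(1+y/m)^(m*t), PV):
  t = 1.0000: CF_t = 26.000000, DF = 0.941620, PV = 24.482109
  t = 2.0000: CF_t = 26.000000, DF = 0.886647, PV = 23.052834
  t = 3.0000: CF_t = 26.000000, DF = 0.834885, PV = 21.707000
  t = 4.0000: CF_t = 26.000000, DF = 0.786144, PV = 20.439736
  t = 5.0000: CF_t = 1026.000000, DF = 0.740248, PV = 759.494752
Price P = sum_t PV_t = 849.176430
Convexity numerator sum_t t*(t + 1/m) * CF_t / (1+y/m)^(m*t + 2):
  t = 1.0000: term = 43.413999
  t = 2.0000: term = 122.638416
  t = 3.0000: term = 230.957468
  t = 4.0000: term = 362.456793
  t = 5.0000: term = 20202.122410
Convexity = (1/P) * sum = 20961.589085 / 849.176430 = 24.684610


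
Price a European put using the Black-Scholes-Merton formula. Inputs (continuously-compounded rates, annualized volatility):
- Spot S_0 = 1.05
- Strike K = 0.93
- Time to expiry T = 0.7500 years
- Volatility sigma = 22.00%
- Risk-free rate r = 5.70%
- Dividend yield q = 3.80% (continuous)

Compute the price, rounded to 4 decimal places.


d1 = (ln(S/K) + (r - q + 0.5*sigma^2) * T) / (sigma * sqrt(T)) = 0.80703520
d2 = d1 - sigma * sqrt(T) = 0.61650961
exp(-rT) = 0.95815090; exp(-qT) = 0.97190229
P = K * exp(-rT) * N(-d2) - S_0 * exp(-qT) * N(-d1)
N(-d1) = 0.20982310; N(-d2) = 0.26877911
P = 0.9300 * 0.95815090 * 0.26877911 - 1.0500 * 0.97190229 * 0.20982310 = 0.0254

Answer: Price = 0.0254


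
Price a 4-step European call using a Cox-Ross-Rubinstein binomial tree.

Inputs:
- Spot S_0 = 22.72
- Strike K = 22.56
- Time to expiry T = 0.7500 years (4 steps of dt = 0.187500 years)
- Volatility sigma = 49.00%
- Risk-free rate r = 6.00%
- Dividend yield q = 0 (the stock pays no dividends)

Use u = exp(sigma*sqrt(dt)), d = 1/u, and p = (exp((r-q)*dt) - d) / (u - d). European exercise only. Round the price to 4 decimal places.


dt = T/N = 0.187500
u = exp(sigma*sqrt(dt)) = 1.236366; d = 1/u = 0.808822
p = (exp((r-q)*dt) - d) / (u - d) = 0.473616
Discount per step: exp(-r*dt) = 0.988813
Stock lattice S(k, i) with i counting down-moves:
  k=0: S(0,0) = 22.7200
  k=1: S(1,0) = 28.0902; S(1,1) = 18.3764
  k=2: S(2,0) = 34.7298; S(2,1) = 22.7200; S(2,2) = 14.8633
  k=3: S(3,0) = 42.9387; S(3,1) = 28.0902; S(3,2) = 18.3764; S(3,3) = 12.0217
  k=4: S(4,0) = 53.0880; S(4,1) = 34.7298; S(4,2) = 22.7200; S(4,3) = 14.8633; S(4,4) = 9.7235
Terminal payoffs V(N, i) = max(S_T - K, 0):
  V(4,0) = 30.527977; V(4,1) = 12.169798; V(4,2) = 0.160000; V(4,3) = 0.000000; V(4,4) = 0.000000
Backward induction: V(k, i) = exp(-r*dt) * [p * V(k+1, i) + (1-p) * V(k+1, i+1)].
  V(3,0) = exp(-r*dt) * [p*30.527977 + (1-p)*12.169798] = 20.631110
  V(3,1) = exp(-r*dt) * [p*12.169798 + (1-p)*0.160000] = 5.782607
  V(3,2) = exp(-r*dt) * [p*0.160000 + (1-p)*0.000000] = 0.074931
  V(3,3) = exp(-r*dt) * [p*0.000000 + (1-p)*0.000000] = 0.000000
  V(2,0) = exp(-r*dt) * [p*20.631110 + (1-p)*5.782607] = 12.671730
  V(2,1) = exp(-r*dt) * [p*5.782607 + (1-p)*0.074931] = 2.747097
  V(2,2) = exp(-r*dt) * [p*0.074931 + (1-p)*0.000000] = 0.035091
  V(1,0) = exp(-r*dt) * [p*12.671730 + (1-p)*2.747097] = 7.364244
  V(1,1) = exp(-r*dt) * [p*2.747097 + (1-p)*0.035091] = 1.304778
  V(0,0) = exp(-r*dt) * [p*7.364244 + (1-p)*1.304778] = 4.127935

Answer: Price = V(0,0) = 4.1279


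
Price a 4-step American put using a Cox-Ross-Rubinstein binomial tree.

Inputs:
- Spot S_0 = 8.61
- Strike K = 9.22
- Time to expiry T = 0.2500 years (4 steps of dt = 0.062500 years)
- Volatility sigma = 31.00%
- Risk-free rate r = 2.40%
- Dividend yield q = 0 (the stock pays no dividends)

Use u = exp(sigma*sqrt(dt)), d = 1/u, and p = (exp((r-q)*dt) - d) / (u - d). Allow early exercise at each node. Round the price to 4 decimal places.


dt = T/N = 0.062500
u = exp(sigma*sqrt(dt)) = 1.080582; d = 1/u = 0.925427
p = (exp((r-q)*dt) - d) / (u - d) = 0.490310
Discount per step: exp(-r*dt) = 0.998501
Stock lattice S(k, i) with i counting down-moves:
  k=0: S(0,0) = 8.6100
  k=1: S(1,0) = 9.3038; S(1,1) = 7.9679
  k=2: S(2,0) = 10.0535; S(2,1) = 8.6100; S(2,2) = 7.3737
  k=3: S(3,0) = 10.8637; S(3,1) = 9.3038; S(3,2) = 7.9679; S(3,3) = 6.8239
  k=4: S(4,0) = 11.7391; S(4,1) = 10.0535; S(4,2) = 8.6100; S(4,3) = 7.3737; S(4,4) = 6.3150
Terminal payoffs V(N, i) = max(K - S_T, 0):
  V(4,0) = 0.000000; V(4,1) = 0.000000; V(4,2) = 0.610000; V(4,3) = 1.846265; V(4,4) = 2.905022
Backward induction: V(k, i) = exp(-r*dt) * [p * V(k+1, i) + (1-p) * V(k+1, i+1)]; then take max(V_cont, immediate exercise) for American.
  V(3,0) = exp(-r*dt) * [p*0.000000 + (1-p)*0.000000] = 0.000000; exercise = 0.000000; V(3,0) = max -> 0.000000
  V(3,1) = exp(-r*dt) * [p*0.000000 + (1-p)*0.610000] = 0.310445; exercise = 0.000000; V(3,1) = max -> 0.310445
  V(3,2) = exp(-r*dt) * [p*0.610000 + (1-p)*1.846265] = 1.238254; exercise = 1.252073; V(3,2) = max -> 1.252073
  V(3,3) = exp(-r*dt) * [p*1.846265 + (1-p)*2.905022] = 2.382327; exercise = 2.396147; V(3,3) = max -> 2.396147
  V(2,0) = exp(-r*dt) * [p*0.000000 + (1-p)*0.310445] = 0.157994; exercise = 0.000000; V(2,0) = max -> 0.157994
  V(2,1) = exp(-r*dt) * [p*0.310445 + (1-p)*1.252073] = 0.789199; exercise = 0.610000; V(2,1) = max -> 0.789199
  V(2,2) = exp(-r*dt) * [p*1.252073 + (1-p)*2.396147] = 1.832446; exercise = 1.846265; V(2,2) = max -> 1.846265
  V(1,0) = exp(-r*dt) * [p*0.157994 + (1-p)*0.789199] = 0.478994; exercise = 0.000000; V(1,0) = max -> 0.478994
  V(1,1) = exp(-r*dt) * [p*0.789199 + (1-p)*1.846265] = 1.325985; exercise = 1.252073; V(1,1) = max -> 1.325985
  V(0,0) = exp(-r*dt) * [p*0.478994 + (1-p)*1.325985] = 0.909332; exercise = 0.610000; V(0,0) = max -> 0.909332

Answer: Price = V(0,0) = 0.9093


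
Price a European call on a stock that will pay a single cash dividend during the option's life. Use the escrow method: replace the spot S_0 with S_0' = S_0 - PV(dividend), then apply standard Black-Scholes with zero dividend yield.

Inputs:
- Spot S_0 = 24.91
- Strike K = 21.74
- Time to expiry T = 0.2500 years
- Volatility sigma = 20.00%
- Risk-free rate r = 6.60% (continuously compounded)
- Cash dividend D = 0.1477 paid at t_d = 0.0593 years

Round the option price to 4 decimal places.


Answer: Price = 3.4513

Derivation:
PV(D) = D * exp(-r * t_d) = 0.1477 * 0.99609385 = 0.14712306
S_0' = S_0 - PV(D) = 24.9100 - 0.14712306 = 24.76287694
d1 = (ln(S_0'/K) + (r + sigma^2/2)*T) / (sigma*sqrt(T)) = 1.51691752
d2 = d1 - sigma*sqrt(T) = 1.41691752
exp(-rT) = 0.98363538
N(d1) = 0.93535625; N(d2) = 0.92174648
C = S_0' * N(d1) - K * exp(-rT) * N(d2) = 24.76287694 * 0.93535625 - 21.7400 * 0.98363538 * 0.92174648 = 3.4513


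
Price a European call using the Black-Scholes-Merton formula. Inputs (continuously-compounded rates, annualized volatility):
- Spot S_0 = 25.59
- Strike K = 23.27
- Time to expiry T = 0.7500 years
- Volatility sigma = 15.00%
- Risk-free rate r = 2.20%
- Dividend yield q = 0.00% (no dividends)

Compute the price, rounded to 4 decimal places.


d1 = (ln(S/K) + (r - q + 0.5*sigma^2) * T) / (sigma * sqrt(T)) = 0.92356161
d2 = d1 - sigma * sqrt(T) = 0.79365780
exp(-rT) = 0.98363538; exp(-qT) = 1.00000000
C = S_0 * exp(-qT) * N(d1) - K * exp(-rT) * N(d2)
N(d1) = 0.82214270; N(d2) = 0.78630266
C = 25.5900 * 1.00000000 * 0.82214270 - 23.2700 * 0.98363538 * 0.78630266 = 3.0408

Answer: Price = 3.0408


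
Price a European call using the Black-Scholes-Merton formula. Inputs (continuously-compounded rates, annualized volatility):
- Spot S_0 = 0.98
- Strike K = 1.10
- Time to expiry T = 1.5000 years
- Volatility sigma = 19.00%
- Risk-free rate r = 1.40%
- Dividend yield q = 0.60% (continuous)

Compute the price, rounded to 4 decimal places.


Answer: Price = 0.0511

Derivation:
d1 = (ln(S/K) + (r - q + 0.5*sigma^2) * T) / (sigma * sqrt(T)) = -0.32848039
d2 = d1 - sigma * sqrt(T) = -0.56118191
exp(-rT) = 0.97921896; exp(-qT) = 0.99104038
C = S_0 * exp(-qT) * N(d1) - K * exp(-rT) * N(d2)
N(d1) = 0.37127424; N(d2) = 0.28733677
C = 0.9800 * 0.99104038 * 0.37127424 - 1.1000 * 0.97921896 * 0.28733677 = 0.0511


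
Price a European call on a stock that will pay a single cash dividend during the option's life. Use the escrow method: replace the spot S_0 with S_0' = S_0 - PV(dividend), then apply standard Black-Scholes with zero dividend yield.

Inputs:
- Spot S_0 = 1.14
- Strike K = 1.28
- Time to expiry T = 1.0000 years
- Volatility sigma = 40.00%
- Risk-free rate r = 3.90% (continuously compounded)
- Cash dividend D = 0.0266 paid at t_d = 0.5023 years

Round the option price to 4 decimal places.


Answer: Price = 0.1330

Derivation:
PV(D) = D * exp(-r * t_d) = 0.0266 * 0.98060093 = 0.02608398
S_0' = S_0 - PV(D) = 1.1400 - 0.02608398 = 1.11391602
d1 = (ln(S_0'/K) + (r + sigma^2/2)*T) / (sigma*sqrt(T)) = -0.04994582
d2 = d1 - sigma*sqrt(T) = -0.44994582
exp(-rT) = 0.96175071
N(d1) = 0.48008278; N(d2) = 0.32637475
C = S_0' * N(d1) - K * exp(-rT) * N(d2) = 1.11391602 * 0.48008278 - 1.2800 * 0.96175071 * 0.32637475 = 0.1330


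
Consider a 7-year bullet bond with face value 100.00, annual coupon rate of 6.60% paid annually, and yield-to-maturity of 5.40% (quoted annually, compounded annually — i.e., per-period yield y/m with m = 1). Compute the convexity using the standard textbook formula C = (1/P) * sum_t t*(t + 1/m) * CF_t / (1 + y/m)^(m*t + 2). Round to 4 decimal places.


Coupon per period c = face * coupon_rate / m = 6.600000
Periods per year m = 1; per-period yield y/m = 0.054000
Number of cashflows N = 7
Cashflows (t years, CF_t, discount factor 1/(1+y/m)^(m*t), PV):
  t = 1.0000: CF_t = 6.600000, DF = 0.948767, PV = 6.261860
  t = 2.0000: CF_t = 6.600000, DF = 0.900158, PV = 5.941043
  t = 3.0000: CF_t = 6.600000, DF = 0.854040, PV = 5.636663
  t = 4.0000: CF_t = 6.600000, DF = 0.810285, PV = 5.347878
  t = 5.0000: CF_t = 6.600000, DF = 0.768771, PV = 5.073888
  t = 6.0000: CF_t = 6.600000, DF = 0.729384, PV = 4.813936
  t = 7.0000: CF_t = 106.600000, DF = 0.692015, PV = 73.768836
Price P = sum_t PV_t = 106.844103
Convexity numerator sum_t t*(t + 1/m) * CF_t / (1+y/m)^(m*t + 2):
  t = 1.0000: term = 11.273327
  t = 2.0000: term = 32.087268
  t = 3.0000: term = 60.886657
  t = 4.0000: term = 96.278711
  t = 5.0000: term = 137.019038
  t = 6.0000: term = 181.998722
  t = 7.0000: term = 3718.602302
Convexity = (1/P) * sum = 4238.146025 / 106.844103 = 39.666635

Answer: Convexity = 39.6666


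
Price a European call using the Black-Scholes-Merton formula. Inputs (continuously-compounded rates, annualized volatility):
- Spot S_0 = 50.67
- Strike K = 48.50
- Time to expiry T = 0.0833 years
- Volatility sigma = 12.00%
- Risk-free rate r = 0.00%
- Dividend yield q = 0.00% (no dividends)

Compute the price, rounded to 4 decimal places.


d1 = (ln(S/K) + (r - q + 0.5*sigma^2) * T) / (sigma * sqrt(T)) = 1.28110729
d2 = d1 - sigma * sqrt(T) = 1.24647320
exp(-rT) = 1.00000000; exp(-qT) = 1.00000000
C = S_0 * exp(-qT) * N(d1) - K * exp(-rT) * N(d2)
N(d1) = 0.89992201; N(d2) = 0.89370464
C = 50.6700 * 1.00000000 * 0.89992201 - 48.5000 * 1.00000000 * 0.89370464 = 2.2544

Answer: Price = 2.2544


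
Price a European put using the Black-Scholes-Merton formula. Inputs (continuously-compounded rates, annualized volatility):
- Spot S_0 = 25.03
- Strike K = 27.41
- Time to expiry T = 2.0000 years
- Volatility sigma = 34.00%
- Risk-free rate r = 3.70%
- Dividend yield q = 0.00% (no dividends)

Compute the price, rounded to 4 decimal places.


d1 = (ln(S/K) + (r - q + 0.5*sigma^2) * T) / (sigma * sqrt(T)) = 0.20540869
d2 = d1 - sigma * sqrt(T) = -0.27542392
exp(-rT) = 0.92867169; exp(-qT) = 1.00000000
P = K * exp(-rT) * N(-d2) - S_0 * exp(-qT) * N(-d1)
N(-d1) = 0.41862642; N(-d2) = 0.60850472
P = 27.4100 * 0.92867169 * 0.60850472 - 25.0300 * 1.00000000 * 0.41862642 = 5.0112

Answer: Price = 5.0112


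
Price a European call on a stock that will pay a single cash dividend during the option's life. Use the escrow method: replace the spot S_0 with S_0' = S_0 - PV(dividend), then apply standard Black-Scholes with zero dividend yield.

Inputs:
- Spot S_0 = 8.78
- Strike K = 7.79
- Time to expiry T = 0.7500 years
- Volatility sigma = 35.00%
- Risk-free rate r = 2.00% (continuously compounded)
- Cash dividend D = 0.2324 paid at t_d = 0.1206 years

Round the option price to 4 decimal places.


PV(D) = D * exp(-r * t_d) = 0.2324 * 0.99759091 = 0.23184013
S_0' = S_0 - PV(D) = 8.7800 - 0.23184013 = 8.54815987
d1 = (ln(S_0'/K) + (r + sigma^2/2)*T) / (sigma*sqrt(T)) = 0.50745024
d2 = d1 - sigma*sqrt(T) = 0.20434135
exp(-rT) = 0.98511194
N(d1) = 0.69408053; N(d2) = 0.58095662
C = S_0' * N(d1) - K * exp(-rT) * N(d2) = 8.54815987 * 0.69408053 - 7.7900 * 0.98511194 * 0.58095662 = 1.4748

Answer: Price = 1.4748


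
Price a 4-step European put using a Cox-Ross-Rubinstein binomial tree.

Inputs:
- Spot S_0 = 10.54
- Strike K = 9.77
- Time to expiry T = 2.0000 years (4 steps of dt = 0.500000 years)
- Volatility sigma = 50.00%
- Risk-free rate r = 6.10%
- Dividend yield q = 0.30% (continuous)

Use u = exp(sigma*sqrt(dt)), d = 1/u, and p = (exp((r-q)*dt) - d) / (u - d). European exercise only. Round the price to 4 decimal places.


Answer: Price = V(0,0) = 1.7693

Derivation:
dt = T/N = 0.500000
u = exp(sigma*sqrt(dt)) = 1.424119; d = 1/u = 0.702189
p = (exp((r-q)*dt) - d) / (u - d) = 0.453279
Discount per step: exp(-r*dt) = 0.969960
Stock lattice S(k, i) with i counting down-moves:
  k=0: S(0,0) = 10.5400
  k=1: S(1,0) = 15.0102; S(1,1) = 7.4011
  k=2: S(2,0) = 21.3763; S(2,1) = 10.5400; S(2,2) = 5.1969
  k=3: S(3,0) = 30.4424; S(3,1) = 15.0102; S(3,2) = 7.4011; S(3,3) = 3.6492
  k=4: S(4,0) = 43.3537; S(4,1) = 21.3763; S(4,2) = 10.5400; S(4,3) = 5.1969; S(4,4) = 2.5625
Terminal payoffs V(N, i) = max(K - S_T, 0):
  V(4,0) = 0.000000; V(4,1) = 0.000000; V(4,2) = 0.000000; V(4,3) = 4.573056; V(4,4) = 7.207550
Backward induction: V(k, i) = exp(-r*dt) * [p * V(k+1, i) + (1-p) * V(k+1, i+1)].
  V(3,0) = exp(-r*dt) * [p*0.000000 + (1-p)*0.000000] = 0.000000
  V(3,1) = exp(-r*dt) * [p*0.000000 + (1-p)*0.000000] = 0.000000
  V(3,2) = exp(-r*dt) * [p*0.000000 + (1-p)*4.573056] = 2.425080
  V(3,3) = exp(-r*dt) * [p*4.573056 + (1-p)*7.207550] = 5.832749
  V(2,0) = exp(-r*dt) * [p*0.000000 + (1-p)*0.000000] = 0.000000
  V(2,1) = exp(-r*dt) * [p*0.000000 + (1-p)*2.425080] = 1.286014
  V(2,2) = exp(-r*dt) * [p*2.425080 + (1-p)*5.832749] = 4.159310
  V(1,0) = exp(-r*dt) * [p*0.000000 + (1-p)*1.286014] = 0.681970
  V(1,1) = exp(-r*dt) * [p*1.286014 + (1-p)*4.159310] = 2.771085
  V(0,0) = exp(-r*dt) * [p*0.681970 + (1-p)*2.771085] = 1.769336


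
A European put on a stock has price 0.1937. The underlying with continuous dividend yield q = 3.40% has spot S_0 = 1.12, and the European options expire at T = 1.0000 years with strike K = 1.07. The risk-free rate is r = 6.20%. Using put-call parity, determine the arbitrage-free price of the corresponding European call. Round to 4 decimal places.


Answer: Call price = 0.2706

Derivation:
Put-call parity: C - P = S_0 * exp(-qT) - K * exp(-rT).
S_0 * exp(-qT) = 1.1200 * 0.96657150 = 1.08256009
K * exp(-rT) = 1.0700 * 0.93988289 = 1.00567469
C = P + S*exp(-qT) - K*exp(-rT)
C = 0.1937 + 1.08256009 - 1.00567469 = 0.2706


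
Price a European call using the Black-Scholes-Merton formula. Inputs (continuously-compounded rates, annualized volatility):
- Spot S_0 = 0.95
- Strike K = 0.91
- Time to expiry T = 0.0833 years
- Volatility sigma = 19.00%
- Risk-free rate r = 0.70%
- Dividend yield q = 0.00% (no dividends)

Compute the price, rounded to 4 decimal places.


d1 = (ln(S/K) + (r - q + 0.5*sigma^2) * T) / (sigma * sqrt(T)) = 0.82250669
d2 = d1 - sigma * sqrt(T) = 0.76766939
exp(-rT) = 0.99941707; exp(-qT) = 1.00000000
C = S_0 * exp(-qT) * N(d1) - K * exp(-rT) * N(d2)
N(d1) = 0.79460571; N(d2) = 0.77865819
C = 0.9500 * 1.00000000 * 0.79460571 - 0.9100 * 0.99941707 * 0.77865819 = 0.0467

Answer: Price = 0.0467


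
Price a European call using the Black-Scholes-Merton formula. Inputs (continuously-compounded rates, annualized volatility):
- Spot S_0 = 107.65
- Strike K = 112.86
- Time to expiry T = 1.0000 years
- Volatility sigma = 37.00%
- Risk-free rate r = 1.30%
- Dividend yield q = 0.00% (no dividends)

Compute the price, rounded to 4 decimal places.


Answer: Price = 14.2672

Derivation:
d1 = (ln(S/K) + (r - q + 0.5*sigma^2) * T) / (sigma * sqrt(T)) = 0.09239760
d2 = d1 - sigma * sqrt(T) = -0.27760240
exp(-rT) = 0.98708414; exp(-qT) = 1.00000000
C = S_0 * exp(-qT) * N(d1) - K * exp(-rT) * N(d2)
N(d1) = 0.53680893; N(d2) = 0.39065879
C = 107.6500 * 1.00000000 * 0.53680893 - 112.8600 * 0.98708414 * 0.39065879 = 14.2672


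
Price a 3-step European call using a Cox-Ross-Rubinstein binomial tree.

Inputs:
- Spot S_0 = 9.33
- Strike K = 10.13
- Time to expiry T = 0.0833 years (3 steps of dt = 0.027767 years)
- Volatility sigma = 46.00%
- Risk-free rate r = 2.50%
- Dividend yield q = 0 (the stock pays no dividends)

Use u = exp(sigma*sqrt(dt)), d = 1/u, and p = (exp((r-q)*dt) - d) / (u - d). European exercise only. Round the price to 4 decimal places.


Answer: Price = V(0,0) = 0.1840

Derivation:
dt = T/N = 0.027767
u = exp(sigma*sqrt(dt)) = 1.079666; d = 1/u = 0.926213
p = (exp((r-q)*dt) - d) / (u - d) = 0.485372
Discount per step: exp(-r*dt) = 0.999306
Stock lattice S(k, i) with i counting down-moves:
  k=0: S(0,0) = 9.3300
  k=1: S(1,0) = 10.0733; S(1,1) = 8.6416
  k=2: S(2,0) = 10.8758; S(2,1) = 9.3300; S(2,2) = 8.0039
  k=3: S(3,0) = 11.7422; S(3,1) = 10.0733; S(3,2) = 8.6416; S(3,3) = 7.4133
Terminal payoffs V(N, i) = max(S_T - K, 0):
  V(3,0) = 1.612198; V(3,1) = 0.000000; V(3,2) = 0.000000; V(3,3) = 0.000000
Backward induction: V(k, i) = exp(-r*dt) * [p * V(k+1, i) + (1-p) * V(k+1, i+1)].
  V(2,0) = exp(-r*dt) * [p*1.612198 + (1-p)*0.000000] = 0.781972
  V(2,1) = exp(-r*dt) * [p*0.000000 + (1-p)*0.000000] = 0.000000
  V(2,2) = exp(-r*dt) * [p*0.000000 + (1-p)*0.000000] = 0.000000
  V(1,0) = exp(-r*dt) * [p*0.781972 + (1-p)*0.000000] = 0.379284
  V(1,1) = exp(-r*dt) * [p*0.000000 + (1-p)*0.000000] = 0.000000
  V(0,0) = exp(-r*dt) * [p*0.379284 + (1-p)*0.000000] = 0.183966


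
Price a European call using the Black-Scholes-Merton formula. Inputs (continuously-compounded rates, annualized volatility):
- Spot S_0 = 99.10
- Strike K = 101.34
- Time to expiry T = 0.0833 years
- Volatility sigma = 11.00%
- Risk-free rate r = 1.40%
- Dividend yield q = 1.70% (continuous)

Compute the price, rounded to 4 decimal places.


d1 = (ln(S/K) + (r - q + 0.5*sigma^2) * T) / (sigma * sqrt(T)) = -0.69603610
d2 = d1 - sigma * sqrt(T) = -0.72778401
exp(-rT) = 0.99883448; exp(-qT) = 0.99858490
C = S_0 * exp(-qT) * N(d1) - K * exp(-rT) * N(d2)
N(d1) = 0.24320311; N(d2) = 0.23337291
C = 99.1000 * 0.99858490 * 0.24320311 - 101.3400 * 0.99883448 * 0.23337291 = 0.4449

Answer: Price = 0.4449


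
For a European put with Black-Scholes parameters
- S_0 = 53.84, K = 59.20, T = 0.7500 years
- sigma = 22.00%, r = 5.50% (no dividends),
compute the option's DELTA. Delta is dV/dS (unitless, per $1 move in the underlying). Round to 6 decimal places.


d1 = -0.1863521681; d2 = -0.3768777569
phi(d1) = 0.3920750127; exp(-qT) = 1.0000000000; exp(-rT) = 0.9595892027
N(-d1) = 0.5739157002
Delta = -exp(-qT) * N(-d1) = -1.0000000000 * 0.5739157002 = -0.573916

Answer: Delta = -0.573916


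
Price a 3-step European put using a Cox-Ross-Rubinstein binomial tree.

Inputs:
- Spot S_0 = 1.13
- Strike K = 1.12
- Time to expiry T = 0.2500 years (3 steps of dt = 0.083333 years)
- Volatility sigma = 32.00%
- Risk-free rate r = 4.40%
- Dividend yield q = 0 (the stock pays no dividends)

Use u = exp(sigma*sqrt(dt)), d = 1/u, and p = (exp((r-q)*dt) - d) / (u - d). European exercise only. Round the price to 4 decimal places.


dt = T/N = 0.083333
u = exp(sigma*sqrt(dt)) = 1.096777; d = 1/u = 0.911762
p = (exp((r-q)*dt) - d) / (u - d) = 0.496777
Discount per step: exp(-r*dt) = 0.996340
Stock lattice S(k, i) with i counting down-moves:
  k=0: S(0,0) = 1.1300
  k=1: S(1,0) = 1.2394; S(1,1) = 1.0303
  k=2: S(2,0) = 1.3593; S(2,1) = 1.1300; S(2,2) = 0.9394
  k=3: S(3,0) = 1.4908; S(3,1) = 1.2394; S(3,2) = 1.0303; S(3,3) = 0.8565
Terminal payoffs V(N, i) = max(K - S_T, 0):
  V(3,0) = 0.000000; V(3,1) = 0.000000; V(3,2) = 0.089709; V(3,3) = 0.263508
Backward induction: V(k, i) = exp(-r*dt) * [p * V(k+1, i) + (1-p) * V(k+1, i+1)].
  V(2,0) = exp(-r*dt) * [p*0.000000 + (1-p)*0.000000] = 0.000000
  V(2,1) = exp(-r*dt) * [p*0.000000 + (1-p)*0.089709] = 0.044978
  V(2,2) = exp(-r*dt) * [p*0.089709 + (1-p)*0.263508] = 0.176520
  V(1,0) = exp(-r*dt) * [p*0.000000 + (1-p)*0.044978] = 0.022551
  V(1,1) = exp(-r*dt) * [p*0.044978 + (1-p)*0.176520] = 0.110766
  V(0,0) = exp(-r*dt) * [p*0.022551 + (1-p)*0.110766] = 0.066698

Answer: Price = V(0,0) = 0.0667


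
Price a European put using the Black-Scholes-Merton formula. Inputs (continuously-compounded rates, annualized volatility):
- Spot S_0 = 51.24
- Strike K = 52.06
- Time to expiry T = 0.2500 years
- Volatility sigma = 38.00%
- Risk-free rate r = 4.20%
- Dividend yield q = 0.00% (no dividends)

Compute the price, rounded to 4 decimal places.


d1 = (ln(S/K) + (r - q + 0.5*sigma^2) * T) / (sigma * sqrt(T)) = 0.06670304
d2 = d1 - sigma * sqrt(T) = -0.12329696
exp(-rT) = 0.98955493; exp(-qT) = 1.00000000
P = K * exp(-rT) * N(-d2) - S_0 * exp(-qT) * N(-d1)
N(-d1) = 0.47340906; N(-d2) = 0.54906403
P = 52.0600 * 0.98955493 * 0.54906403 - 51.2400 * 1.00000000 * 0.47340906 = 4.0282

Answer: Price = 4.0282


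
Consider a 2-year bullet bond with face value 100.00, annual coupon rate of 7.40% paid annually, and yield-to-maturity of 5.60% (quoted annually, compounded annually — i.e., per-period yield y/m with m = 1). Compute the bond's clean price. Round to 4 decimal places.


Answer: Price = 103.3187

Derivation:
Coupon per period c = face * coupon_rate / m = 7.400000
Periods per year m = 1; per-period yield y/m = 0.056000
Number of cashflows N = 2
Cashflows (t years, CF_t, discount factor 1/(1+y/m)^(m*t), PV):
  t = 1.0000: CF_t = 7.400000, DF = 0.946970, PV = 7.007576
  t = 2.0000: CF_t = 107.400000, DF = 0.896752, PV = 96.311123
Price P = sum_t PV_t = 103.318698


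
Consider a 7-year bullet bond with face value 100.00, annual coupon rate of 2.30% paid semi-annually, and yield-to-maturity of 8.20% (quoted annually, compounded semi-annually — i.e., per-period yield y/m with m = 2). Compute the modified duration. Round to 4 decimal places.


Answer: Modified duration = 6.1241

Derivation:
Coupon per period c = face * coupon_rate / m = 1.150000
Periods per year m = 2; per-period yield y/m = 0.041000
Number of cashflows N = 14
Cashflows (t years, CF_t, discount factor 1/(1+y/m)^(m*t), PV):
  t = 0.5000: CF_t = 1.150000, DF = 0.960615, PV = 1.104707
  t = 1.0000: CF_t = 1.150000, DF = 0.922781, PV = 1.061198
  t = 1.5000: CF_t = 1.150000, DF = 0.886437, PV = 1.019402
  t = 2.0000: CF_t = 1.150000, DF = 0.851524, PV = 0.979253
  t = 2.5000: CF_t = 1.150000, DF = 0.817987, PV = 0.940685
  t = 3.0000: CF_t = 1.150000, DF = 0.785770, PV = 0.903636
  t = 3.5000: CF_t = 1.150000, DF = 0.754823, PV = 0.868046
  t = 4.0000: CF_t = 1.150000, DF = 0.725094, PV = 0.833858
  t = 4.5000: CF_t = 1.150000, DF = 0.696536, PV = 0.801016
  t = 5.0000: CF_t = 1.150000, DF = 0.669103, PV = 0.769468
  t = 5.5000: CF_t = 1.150000, DF = 0.642750, PV = 0.739162
  t = 6.0000: CF_t = 1.150000, DF = 0.617435, PV = 0.710050
  t = 6.5000: CF_t = 1.150000, DF = 0.593117, PV = 0.682085
  t = 7.0000: CF_t = 101.150000, DF = 0.569757, PV = 57.630936
Price P = sum_t PV_t = 69.043503
First compute Macaulay numerator sum_t t * PV_t:
  t * PV_t at t = 0.5000: 0.552354
  t * PV_t at t = 1.0000: 1.061198
  t * PV_t at t = 1.5000: 1.529104
  t * PV_t at t = 2.0000: 1.958506
  t * PV_t at t = 2.5000: 2.351712
  t * PV_t at t = 3.0000: 2.710908
  t * PV_t at t = 3.5000: 3.038161
  t * PV_t at t = 4.0000: 3.335431
  t * PV_t at t = 4.5000: 3.604573
  t * PV_t at t = 5.0000: 3.847340
  t * PV_t at t = 5.5000: 4.065393
  t * PV_t at t = 6.0000: 4.260302
  t * PV_t at t = 6.5000: 4.433551
  t * PV_t at t = 7.0000: 403.416553
Macaulay duration D = 440.165084 / 69.043503 = 6.375185
Modified duration = D / (1 + y/m) = 6.375185 / (1 + 0.041000) = 6.124097


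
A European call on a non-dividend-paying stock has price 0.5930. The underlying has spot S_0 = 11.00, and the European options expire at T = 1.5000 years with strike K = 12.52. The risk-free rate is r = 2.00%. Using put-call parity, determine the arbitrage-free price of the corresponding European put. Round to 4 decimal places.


Answer: Put price = 1.7430

Derivation:
Put-call parity: C - P = S_0 * exp(-qT) - K * exp(-rT).
S_0 * exp(-qT) = 11.0000 * 1.00000000 = 11.00000000
K * exp(-rT) = 12.5200 * 0.97044553 = 12.14997808
P = C - S*exp(-qT) + K*exp(-rT)
P = 0.5930 - 11.00000000 + 12.14997808 = 1.7430


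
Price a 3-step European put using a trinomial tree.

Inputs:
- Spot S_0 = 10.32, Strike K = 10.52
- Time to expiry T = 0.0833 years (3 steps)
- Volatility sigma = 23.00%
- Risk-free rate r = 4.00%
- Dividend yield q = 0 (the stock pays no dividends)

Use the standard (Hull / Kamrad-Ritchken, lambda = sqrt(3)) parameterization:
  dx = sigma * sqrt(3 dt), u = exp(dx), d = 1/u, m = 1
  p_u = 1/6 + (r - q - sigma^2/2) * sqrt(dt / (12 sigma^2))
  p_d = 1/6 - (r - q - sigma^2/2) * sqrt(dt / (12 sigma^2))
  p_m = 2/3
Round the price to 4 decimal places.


dt = T/N = 0.027767; dx = sigma*sqrt(3*dt) = 0.066382
u = exp(dx) = 1.068635; d = 1/u = 0.935773
p_u = 0.169501, p_m = 0.666667, p_d = 0.163833
Discount per step: exp(-r*dt) = 0.998890
Stock lattice S(k, j) with j the centered position index:
  k=0: S(0,+0) = 10.3200
  k=1: S(1,-1) = 9.6572; S(1,+0) = 10.3200; S(1,+1) = 11.0283
  k=2: S(2,-2) = 9.0369; S(2,-1) = 9.6572; S(2,+0) = 10.3200; S(2,+1) = 11.0283; S(2,+2) = 11.7852
  k=3: S(3,-3) = 8.4565; S(3,-2) = 9.0369; S(3,-1) = 9.6572; S(3,+0) = 10.3200; S(3,+1) = 11.0283; S(3,+2) = 11.7852; S(3,+3) = 12.5941
Terminal payoffs V(N, j) = max(K - S_T, 0):
  V(3,-3) = 2.063480; V(3,-2) = 1.483068; V(3,-1) = 0.862819; V(3,+0) = 0.200000; V(3,+1) = 0.000000; V(3,+2) = 0.000000; V(3,+3) = 0.000000
Backward induction: V(k, j) = exp(-r*dt) * [p_u * V(k+1, j+1) + p_m * V(k+1, j) + p_d * V(k+1, j-1)]
  V(2,-2) = exp(-r*dt) * [p_u*0.862819 + p_m*1.483068 + p_d*2.063480] = 1.471391
  V(2,-1) = exp(-r*dt) * [p_u*0.200000 + p_m*0.862819 + p_d*1.483068] = 0.851142
  V(2,+0) = exp(-r*dt) * [p_u*0.000000 + p_m*0.200000 + p_d*0.862819] = 0.274386
  V(2,+1) = exp(-r*dt) * [p_u*0.000000 + p_m*0.000000 + p_d*0.200000] = 0.032730
  V(2,+2) = exp(-r*dt) * [p_u*0.000000 + p_m*0.000000 + p_d*0.000000] = 0.000000
  V(1,-1) = exp(-r*dt) * [p_u*0.274386 + p_m*0.851142 + p_d*1.471391] = 0.854050
  V(1,+0) = exp(-r*dt) * [p_u*0.032730 + p_m*0.274386 + p_d*0.851142] = 0.327553
  V(1,+1) = exp(-r*dt) * [p_u*0.000000 + p_m*0.032730 + p_d*0.274386] = 0.066700
  V(0,+0) = exp(-r*dt) * [p_u*0.066700 + p_m*0.327553 + p_d*0.854050] = 0.369185

Answer: Price = V(0,0) = 0.3692


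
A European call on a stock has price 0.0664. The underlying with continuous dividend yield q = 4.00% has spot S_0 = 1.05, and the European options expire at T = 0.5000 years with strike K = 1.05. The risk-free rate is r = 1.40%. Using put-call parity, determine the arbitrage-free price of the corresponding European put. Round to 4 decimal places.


Answer: Put price = 0.0799

Derivation:
Put-call parity: C - P = S_0 * exp(-qT) - K * exp(-rT).
S_0 * exp(-qT) = 1.0500 * 0.98019867 = 1.02920861
K * exp(-rT) = 1.0500 * 0.99302444 = 1.04267567
P = C - S*exp(-qT) + K*exp(-rT)
P = 0.0664 - 1.02920861 + 1.04267567 = 0.0799


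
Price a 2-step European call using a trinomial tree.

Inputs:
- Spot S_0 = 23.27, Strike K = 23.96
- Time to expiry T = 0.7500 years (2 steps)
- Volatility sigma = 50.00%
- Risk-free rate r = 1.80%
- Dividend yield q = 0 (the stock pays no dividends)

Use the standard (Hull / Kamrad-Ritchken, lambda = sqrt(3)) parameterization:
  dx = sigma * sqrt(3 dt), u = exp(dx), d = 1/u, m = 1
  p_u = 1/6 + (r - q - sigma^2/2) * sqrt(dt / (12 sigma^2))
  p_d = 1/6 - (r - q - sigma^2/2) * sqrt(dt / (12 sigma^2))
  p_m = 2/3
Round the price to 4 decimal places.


dt = T/N = 0.375000; dx = sigma*sqrt(3*dt) = 0.530330
u = exp(dx) = 1.699493; d = 1/u = 0.588411
p_u = 0.128836, p_m = 0.666667, p_d = 0.204497
Discount per step: exp(-r*dt) = 0.993273
Stock lattice S(k, j) with j the centered position index:
  k=0: S(0,+0) = 23.2700
  k=1: S(1,-1) = 13.6923; S(1,+0) = 23.2700; S(1,+1) = 39.5472
  k=2: S(2,-2) = 8.0567; S(2,-1) = 13.6923; S(2,+0) = 23.2700; S(2,+1) = 39.5472; S(2,+2) = 67.2102
Terminal payoffs V(N, j) = max(S_T - K, 0):
  V(2,-2) = 0.000000; V(2,-1) = 0.000000; V(2,+0) = 0.000000; V(2,+1) = 15.587207; V(2,+2) = 43.250209
Backward induction: V(k, j) = exp(-r*dt) * [p_u * V(k+1, j+1) + p_m * V(k+1, j) + p_d * V(k+1, j-1)]
  V(1,-1) = exp(-r*dt) * [p_u*0.000000 + p_m*0.000000 + p_d*0.000000] = 0.000000
  V(1,+0) = exp(-r*dt) * [p_u*15.587207 + p_m*0.000000 + p_d*0.000000] = 1.994691
  V(1,+1) = exp(-r*dt) * [p_u*43.250209 + p_m*15.587207 + p_d*0.000000] = 15.856283
  V(0,+0) = exp(-r*dt) * [p_u*15.856283 + p_m*1.994691 + p_d*0.000000] = 3.349972

Answer: Price = V(0,0) = 3.3500


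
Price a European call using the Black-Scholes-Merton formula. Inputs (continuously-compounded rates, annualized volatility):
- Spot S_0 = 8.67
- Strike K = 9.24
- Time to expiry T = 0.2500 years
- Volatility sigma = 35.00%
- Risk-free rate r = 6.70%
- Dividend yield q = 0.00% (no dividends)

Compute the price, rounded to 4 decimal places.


d1 = (ln(S/K) + (r - q + 0.5*sigma^2) * T) / (sigma * sqrt(T)) = -0.18063197
d2 = d1 - sigma * sqrt(T) = -0.35563197
exp(-rT) = 0.98338950; exp(-qT) = 1.00000000
C = S_0 * exp(-qT) * N(d1) - K * exp(-rT) * N(d2)
N(d1) = 0.42832823; N(d2) = 0.36105810
C = 8.6700 * 1.00000000 * 0.42832823 - 9.2400 * 0.98338950 * 0.36105810 = 0.4328

Answer: Price = 0.4328


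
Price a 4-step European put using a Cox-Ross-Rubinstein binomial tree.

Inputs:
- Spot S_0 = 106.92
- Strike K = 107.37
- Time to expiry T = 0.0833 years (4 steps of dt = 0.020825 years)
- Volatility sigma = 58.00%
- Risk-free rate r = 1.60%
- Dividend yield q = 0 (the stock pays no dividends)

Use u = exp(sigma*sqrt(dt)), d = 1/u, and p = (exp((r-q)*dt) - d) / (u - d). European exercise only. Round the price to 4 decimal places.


dt = T/N = 0.020825
u = exp(sigma*sqrt(dt)) = 1.087302; d = 1/u = 0.919708
p = (exp((r-q)*dt) - d) / (u - d) = 0.481076
Discount per step: exp(-r*dt) = 0.999667
Stock lattice S(k, i) with i counting down-moves:
  k=0: S(0,0) = 106.9200
  k=1: S(1,0) = 116.2543; S(1,1) = 98.3352
  k=2: S(2,0) = 126.4035; S(2,1) = 106.9200; S(2,2) = 90.4397
  k=3: S(3,0) = 137.4387; S(3,1) = 116.2543; S(3,2) = 98.3352; S(3,3) = 83.1781
  k=4: S(4,0) = 149.4373; S(4,1) = 126.4035; S(4,2) = 106.9200; S(4,3) = 90.4397; S(4,4) = 76.4995
Terminal payoffs V(N, i) = max(K - S_T, 0):
  V(4,0) = 0.000000; V(4,1) = 0.000000; V(4,2) = 0.450000; V(4,3) = 16.930348; V(4,4) = 30.870461
Backward induction: V(k, i) = exp(-r*dt) * [p * V(k+1, i) + (1-p) * V(k+1, i+1)].
  V(3,0) = exp(-r*dt) * [p*0.000000 + (1-p)*0.000000] = 0.000000
  V(3,1) = exp(-r*dt) * [p*0.000000 + (1-p)*0.450000] = 0.233438
  V(3,2) = exp(-r*dt) * [p*0.450000 + (1-p)*16.930348] = 8.999050
  V(3,3) = exp(-r*dt) * [p*16.930348 + (1-p)*30.870461] = 24.156158
  V(2,0) = exp(-r*dt) * [p*0.000000 + (1-p)*0.233438] = 0.121096
  V(2,1) = exp(-r*dt) * [p*0.233438 + (1-p)*8.999050] = 4.780532
  V(2,2) = exp(-r*dt) * [p*8.999050 + (1-p)*24.156158] = 16.858820
  V(1,0) = exp(-r*dt) * [p*0.121096 + (1-p)*4.780532] = 2.538144
  V(1,1) = exp(-r*dt) * [p*4.780532 + (1-p)*16.858820] = 11.044566
  V(0,0) = exp(-r*dt) * [p*2.538144 + (1-p)*11.044566] = 6.950015

Answer: Price = V(0,0) = 6.9500


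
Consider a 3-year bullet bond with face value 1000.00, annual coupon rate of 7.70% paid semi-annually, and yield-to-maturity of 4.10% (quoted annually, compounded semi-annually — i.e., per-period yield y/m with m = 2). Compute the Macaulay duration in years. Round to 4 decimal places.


Coupon per period c = face * coupon_rate / m = 38.500000
Periods per year m = 2; per-period yield y/m = 0.020500
Number of cashflows N = 6
Cashflows (t years, CF_t, discount factor 1/(1+y/m)^(m*t), PV):
  t = 0.5000: CF_t = 38.500000, DF = 0.979912, PV = 37.726605
  t = 1.0000: CF_t = 38.500000, DF = 0.960227, PV = 36.968745
  t = 1.5000: CF_t = 38.500000, DF = 0.940938, PV = 36.226110
  t = 2.0000: CF_t = 38.500000, DF = 0.922036, PV = 35.498393
  t = 2.5000: CF_t = 38.500000, DF = 0.903514, PV = 34.785294
  t = 3.0000: CF_t = 1038.500000, DF = 0.885364, PV = 919.450697
Price P = sum_t PV_t = 1100.655845
Macaulay numerator sum_t t * PV_t:
  t * PV_t at t = 0.5000: 18.863302
  t * PV_t at t = 1.0000: 36.968745
  t * PV_t at t = 1.5000: 54.339165
  t * PV_t at t = 2.0000: 70.996786
  t * PV_t at t = 2.5000: 86.963236
  t * PV_t at t = 3.0000: 2758.352092
Macaulay duration D = (sum_t t * PV_t) / P = 3026.483327 / 1100.655845 = 2.749709

Answer: Macaulay duration = 2.7497 years
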